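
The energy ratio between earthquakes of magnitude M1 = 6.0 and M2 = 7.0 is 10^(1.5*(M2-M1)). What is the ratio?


M2 - M1 = 7.0 - 6.0 = 1.0
1.5 * 1.0 = 1.5
ratio = 10^1.5 = 31.62

31.62


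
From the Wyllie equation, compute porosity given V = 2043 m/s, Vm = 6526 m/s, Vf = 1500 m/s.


1/V - 1/Vm = 1/2043 - 1/6526 = 0.00033624
1/Vf - 1/Vm = 1/1500 - 1/6526 = 0.00051343
phi = 0.00033624 / 0.00051343 = 0.6549

0.6549


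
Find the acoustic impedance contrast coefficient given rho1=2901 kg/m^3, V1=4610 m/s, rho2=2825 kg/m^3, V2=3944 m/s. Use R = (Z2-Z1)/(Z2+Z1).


Z1 = 2901 * 4610 = 13373610
Z2 = 2825 * 3944 = 11141800
R = (11141800 - 13373610) / (11141800 + 13373610) = -2231810 / 24515410 = -0.091

-0.091


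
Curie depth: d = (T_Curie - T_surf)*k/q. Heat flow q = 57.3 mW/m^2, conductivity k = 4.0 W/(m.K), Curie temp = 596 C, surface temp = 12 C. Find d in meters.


T_Curie - T_surf = 596 - 12 = 584 C
Convert q to W/m^2: 57.3 mW/m^2 = 0.0573 W/m^2
d = 584 * 4.0 / 0.0573 = 40767.89 m

40767.89


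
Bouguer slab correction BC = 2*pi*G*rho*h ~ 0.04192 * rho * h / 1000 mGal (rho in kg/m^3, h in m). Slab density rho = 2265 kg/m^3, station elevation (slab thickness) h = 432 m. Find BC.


BC = 0.04192 * rho * h / 1000
= 0.04192 * 2265 * 432 / 1000
= 41.0179 mGal

41.0179


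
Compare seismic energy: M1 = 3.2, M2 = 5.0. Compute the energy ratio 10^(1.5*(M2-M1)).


M2 - M1 = 5.0 - 3.2 = 1.8
1.5 * 1.8 = 2.7
ratio = 10^2.7 = 501.19

501.19


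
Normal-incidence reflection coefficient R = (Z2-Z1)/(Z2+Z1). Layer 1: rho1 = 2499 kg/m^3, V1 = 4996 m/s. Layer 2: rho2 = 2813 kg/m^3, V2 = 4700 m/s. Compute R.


Z1 = 2499 * 4996 = 12485004
Z2 = 2813 * 4700 = 13221100
R = (13221100 - 12485004) / (13221100 + 12485004) = 736096 / 25706104 = 0.0286

0.0286


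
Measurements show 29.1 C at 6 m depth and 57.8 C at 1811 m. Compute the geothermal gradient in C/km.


dT = 57.8 - 29.1 = 28.7 C
dz = 1811 - 6 = 1805 m
gradient = dT/dz * 1000 = 28.7/1805 * 1000 = 15.9003 C/km

15.9003


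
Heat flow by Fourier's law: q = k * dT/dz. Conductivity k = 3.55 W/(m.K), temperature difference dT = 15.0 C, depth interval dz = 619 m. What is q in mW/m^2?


q = k * dT / dz * 1000
= 3.55 * 15.0 / 619 * 1000
= 0.086026 * 1000
= 86.0258 mW/m^2

86.0258


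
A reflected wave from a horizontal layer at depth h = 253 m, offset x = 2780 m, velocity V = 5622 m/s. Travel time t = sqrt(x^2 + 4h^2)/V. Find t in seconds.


x^2 + 4h^2 = 2780^2 + 4*253^2 = 7728400 + 256036 = 7984436
sqrt(7984436) = 2825.6744
t = 2825.6744 / 5622 = 0.5026 s

0.5026


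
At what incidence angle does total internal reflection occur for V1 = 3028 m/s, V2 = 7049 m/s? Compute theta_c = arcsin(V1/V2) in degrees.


V1/V2 = 3028/7049 = 0.429564
theta_c = arcsin(0.429564) = 25.4399 degrees

25.4399


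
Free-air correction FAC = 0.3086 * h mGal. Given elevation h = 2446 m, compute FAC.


FAC = 0.3086 * h
= 0.3086 * 2446
= 754.8356 mGal

754.8356


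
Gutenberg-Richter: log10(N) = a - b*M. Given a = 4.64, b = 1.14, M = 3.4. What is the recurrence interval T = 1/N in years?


log10(N) = 4.64 - 1.14*3.4 = 0.764
N = 10^0.764 = 5.807644
T = 1/N = 1/5.807644 = 0.1722 years

0.1722


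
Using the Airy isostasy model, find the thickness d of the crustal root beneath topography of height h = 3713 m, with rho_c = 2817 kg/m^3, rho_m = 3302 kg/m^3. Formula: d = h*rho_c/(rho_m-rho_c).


rho_m - rho_c = 3302 - 2817 = 485
d = 3713 * 2817 / 485
= 10459521 / 485
= 21566.02 m

21566.02


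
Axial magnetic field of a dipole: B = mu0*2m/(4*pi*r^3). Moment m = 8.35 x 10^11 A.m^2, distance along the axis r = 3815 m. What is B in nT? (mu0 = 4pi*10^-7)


m = 8.35 x 10^11 = 835000000000 A.m^2
2m = 1670000000000 A.m^2
r^3 = 3815^3 = 55524368375
B = (4pi*10^-7) * 1670000000000 / (4*pi * 55524368375) * 1e9
= 2098583.892598 / 697739791128.45 * 1e9
= 3007.6884 nT

3007.6884


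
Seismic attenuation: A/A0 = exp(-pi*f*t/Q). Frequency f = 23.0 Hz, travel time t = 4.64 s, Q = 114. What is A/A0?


pi*f*t/Q = pi*23.0*4.64/114 = 2.940972
A/A0 = exp(-2.940972) = 0.052814

0.052814


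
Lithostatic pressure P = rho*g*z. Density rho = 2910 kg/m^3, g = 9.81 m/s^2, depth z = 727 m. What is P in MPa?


P = rho * g * z / 1e6
= 2910 * 9.81 * 727 / 1e6
= 20753741.7 / 1e6
= 20.7537 MPa

20.7537


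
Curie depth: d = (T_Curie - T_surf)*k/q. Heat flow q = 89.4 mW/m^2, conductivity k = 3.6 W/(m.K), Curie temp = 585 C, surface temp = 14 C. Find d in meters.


T_Curie - T_surf = 585 - 14 = 571 C
Convert q to W/m^2: 89.4 mW/m^2 = 0.0894 W/m^2
d = 571 * 3.6 / 0.0894 = 22993.29 m

22993.29


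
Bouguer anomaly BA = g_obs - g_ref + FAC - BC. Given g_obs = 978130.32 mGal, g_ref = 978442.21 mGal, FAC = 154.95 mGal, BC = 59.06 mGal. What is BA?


BA = g_obs - g_ref + FAC - BC
= 978130.32 - 978442.21 + 154.95 - 59.06
= -216.0 mGal

-216.0


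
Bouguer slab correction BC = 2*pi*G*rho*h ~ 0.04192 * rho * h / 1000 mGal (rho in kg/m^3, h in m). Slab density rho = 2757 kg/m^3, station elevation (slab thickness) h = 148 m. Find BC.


BC = 0.04192 * rho * h / 1000
= 0.04192 * 2757 * 148 / 1000
= 17.1049 mGal

17.1049


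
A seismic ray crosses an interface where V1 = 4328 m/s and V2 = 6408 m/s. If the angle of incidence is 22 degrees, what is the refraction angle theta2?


sin(theta1) = sin(22 deg) = 0.374607
sin(theta2) = V2/V1 * sin(theta1) = 6408/4328 * 0.374607 = 0.554639
theta2 = arcsin(0.554639) = 33.6859 degrees

33.6859


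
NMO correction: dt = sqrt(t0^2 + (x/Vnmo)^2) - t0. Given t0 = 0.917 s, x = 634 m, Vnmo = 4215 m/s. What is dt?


x/Vnmo = 634/4215 = 0.150415
(x/Vnmo)^2 = 0.022625
t0^2 = 0.840889
sqrt(0.840889 + 0.022625) = 0.929254
dt = 0.929254 - 0.917 = 0.012254

0.012254


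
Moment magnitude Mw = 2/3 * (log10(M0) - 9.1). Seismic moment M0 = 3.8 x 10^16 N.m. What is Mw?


log10(M0) = log10(3.8 x 10^16) = 16.5798
Mw = 2/3 * (16.5798 - 9.1)
= 2/3 * 7.4798
= 4.99

4.99


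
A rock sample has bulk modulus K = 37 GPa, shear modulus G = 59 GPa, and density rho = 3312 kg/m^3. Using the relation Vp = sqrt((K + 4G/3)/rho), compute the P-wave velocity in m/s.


First compute the effective modulus:
K + 4G/3 = 37e9 + 4*59e9/3 = 115666666666.67 Pa
Then divide by density:
115666666666.67 / 3312 = 34923510.467 Pa/(kg/m^3)
Take the square root:
Vp = sqrt(34923510.467) = 5909.61 m/s

5909.61


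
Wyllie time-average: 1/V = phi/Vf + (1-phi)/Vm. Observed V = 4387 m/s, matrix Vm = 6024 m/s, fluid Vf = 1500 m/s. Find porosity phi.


1/V - 1/Vm = 1/4387 - 1/6024 = 6.194e-05
1/Vf - 1/Vm = 1/1500 - 1/6024 = 0.00050066
phi = 6.194e-05 / 0.00050066 = 0.1237

0.1237


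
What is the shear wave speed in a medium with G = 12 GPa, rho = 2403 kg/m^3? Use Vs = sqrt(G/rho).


Convert G to Pa: G = 12e9 Pa
Compute G/rho = 12e9 / 2403 = 4993757.8027
Vs = sqrt(4993757.8027) = 2234.67 m/s

2234.67


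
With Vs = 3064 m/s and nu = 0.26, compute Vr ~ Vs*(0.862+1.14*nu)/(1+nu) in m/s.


Numerator factor = 0.862 + 1.14*0.26 = 1.1584
Denominator = 1 + 0.26 = 1.26
Vr = 3064 * 1.1584 / 1.26 = 2816.93 m/s

2816.93


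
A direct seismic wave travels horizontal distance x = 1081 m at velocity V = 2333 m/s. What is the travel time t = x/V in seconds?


t = x / V
= 1081 / 2333
= 0.4634 s

0.4634


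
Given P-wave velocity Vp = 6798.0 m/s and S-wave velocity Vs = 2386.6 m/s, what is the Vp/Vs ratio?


Vp/Vs = 6798.0 / 2386.6
= 2.8484

2.8484


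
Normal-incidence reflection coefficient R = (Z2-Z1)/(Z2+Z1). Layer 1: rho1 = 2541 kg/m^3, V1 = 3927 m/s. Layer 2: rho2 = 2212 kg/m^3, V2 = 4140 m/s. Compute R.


Z1 = 2541 * 3927 = 9978507
Z2 = 2212 * 4140 = 9157680
R = (9157680 - 9978507) / (9157680 + 9978507) = -820827 / 19136187 = -0.0429

-0.0429


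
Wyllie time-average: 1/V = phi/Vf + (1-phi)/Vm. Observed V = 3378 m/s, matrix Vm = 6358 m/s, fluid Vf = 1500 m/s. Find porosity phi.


1/V - 1/Vm = 1/3378 - 1/6358 = 0.00013875
1/Vf - 1/Vm = 1/1500 - 1/6358 = 0.00050938
phi = 0.00013875 / 0.00050938 = 0.2724

0.2724


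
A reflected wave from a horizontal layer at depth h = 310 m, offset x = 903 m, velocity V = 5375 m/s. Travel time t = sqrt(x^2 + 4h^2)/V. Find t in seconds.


x^2 + 4h^2 = 903^2 + 4*310^2 = 815409 + 384400 = 1199809
sqrt(1199809) = 1095.3579
t = 1095.3579 / 5375 = 0.2038 s

0.2038


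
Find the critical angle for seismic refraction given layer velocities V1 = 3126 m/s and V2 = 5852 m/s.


V1/V2 = 3126/5852 = 0.534176
theta_c = arcsin(0.534176) = 32.2881 degrees

32.2881


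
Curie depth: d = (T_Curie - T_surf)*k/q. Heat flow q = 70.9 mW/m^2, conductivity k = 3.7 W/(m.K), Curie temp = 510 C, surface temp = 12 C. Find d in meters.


T_Curie - T_surf = 510 - 12 = 498 C
Convert q to W/m^2: 70.9 mW/m^2 = 0.0709 W/m^2
d = 498 * 3.7 / 0.0709 = 25988.72 m

25988.72


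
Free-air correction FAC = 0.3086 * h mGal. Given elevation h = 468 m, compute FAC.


FAC = 0.3086 * h
= 0.3086 * 468
= 144.4248 mGal

144.4248


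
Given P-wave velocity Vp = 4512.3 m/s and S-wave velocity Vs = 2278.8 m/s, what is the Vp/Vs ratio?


Vp/Vs = 4512.3 / 2278.8
= 1.9801

1.9801


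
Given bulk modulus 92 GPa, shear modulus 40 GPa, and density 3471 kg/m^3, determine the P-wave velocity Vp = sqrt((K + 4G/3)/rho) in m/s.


First compute the effective modulus:
K + 4G/3 = 92e9 + 4*40e9/3 = 145333333333.33 Pa
Then divide by density:
145333333333.33 / 3471 = 41870738.5 Pa/(kg/m^3)
Take the square root:
Vp = sqrt(41870738.5) = 6470.76 m/s

6470.76


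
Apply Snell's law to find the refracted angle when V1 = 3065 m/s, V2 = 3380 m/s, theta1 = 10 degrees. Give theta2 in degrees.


sin(theta1) = sin(10 deg) = 0.173648
sin(theta2) = V2/V1 * sin(theta1) = 3380/3065 * 0.173648 = 0.191495
theta2 = arcsin(0.191495) = 11.04 degrees

11.04


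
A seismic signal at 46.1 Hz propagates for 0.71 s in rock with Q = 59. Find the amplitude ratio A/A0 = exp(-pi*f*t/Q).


pi*f*t/Q = pi*46.1*0.71/59 = 1.742838
A/A0 = exp(-1.742838) = 0.175023

0.175023


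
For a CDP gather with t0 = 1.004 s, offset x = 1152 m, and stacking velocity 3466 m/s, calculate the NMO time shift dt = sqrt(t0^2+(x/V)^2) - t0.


x/Vnmo = 1152/3466 = 0.332372
(x/Vnmo)^2 = 0.110471
t0^2 = 1.008016
sqrt(1.008016 + 0.110471) = 1.057585
dt = 1.057585 - 1.004 = 0.053585

0.053585


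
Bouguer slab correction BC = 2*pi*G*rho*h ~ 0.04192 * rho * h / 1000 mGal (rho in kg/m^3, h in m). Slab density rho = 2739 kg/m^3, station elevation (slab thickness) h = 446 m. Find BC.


BC = 0.04192 * rho * h / 1000
= 0.04192 * 2739 * 446 / 1000
= 51.2092 mGal

51.2092


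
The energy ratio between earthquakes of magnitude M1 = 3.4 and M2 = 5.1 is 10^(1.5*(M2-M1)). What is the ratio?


M2 - M1 = 5.1 - 3.4 = 1.7
1.5 * 1.7 = 2.55
ratio = 10^2.55 = 354.81

354.81


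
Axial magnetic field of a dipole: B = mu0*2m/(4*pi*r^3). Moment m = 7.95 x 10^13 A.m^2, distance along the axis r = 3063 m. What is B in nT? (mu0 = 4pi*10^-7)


m = 7.95 x 10^13 = 79500000000000 A.m^2
2m = 159000000000000 A.m^2
r^3 = 3063^3 = 28736971047
B = (4pi*10^-7) * 159000000000000 / (4*pi * 28736971047) * 1e9
= 199805292.768311 / 361119428510.71 * 1e9
= 553294.2207 nT

553294.2207


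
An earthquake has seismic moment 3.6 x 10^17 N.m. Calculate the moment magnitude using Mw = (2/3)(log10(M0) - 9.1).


log10(M0) = log10(3.6 x 10^17) = 17.5563
Mw = 2/3 * (17.5563 - 9.1)
= 2/3 * 8.4563
= 5.64

5.64


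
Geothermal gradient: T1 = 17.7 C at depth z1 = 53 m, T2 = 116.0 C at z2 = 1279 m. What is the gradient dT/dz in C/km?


dT = 116.0 - 17.7 = 98.3 C
dz = 1279 - 53 = 1226 m
gradient = dT/dz * 1000 = 98.3/1226 * 1000 = 80.1794 C/km

80.1794


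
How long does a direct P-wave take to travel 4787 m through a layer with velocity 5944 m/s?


t = x / V
= 4787 / 5944
= 0.8053 s

0.8053


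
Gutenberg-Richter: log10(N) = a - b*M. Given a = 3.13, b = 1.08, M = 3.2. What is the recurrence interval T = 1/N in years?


log10(N) = 3.13 - 1.08*3.2 = -0.326
N = 10^-0.326 = 0.472063
T = 1/N = 1/0.472063 = 2.1184 years

2.1184


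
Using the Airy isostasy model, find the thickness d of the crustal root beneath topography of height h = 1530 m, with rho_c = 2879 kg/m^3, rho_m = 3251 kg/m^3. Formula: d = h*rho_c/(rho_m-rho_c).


rho_m - rho_c = 3251 - 2879 = 372
d = 1530 * 2879 / 372
= 4404870 / 372
= 11841.05 m

11841.05


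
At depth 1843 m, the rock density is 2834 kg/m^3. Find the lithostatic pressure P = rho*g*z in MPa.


P = rho * g * z / 1e6
= 2834 * 9.81 * 1843 / 1e6
= 51238238.22 / 1e6
= 51.2382 MPa

51.2382


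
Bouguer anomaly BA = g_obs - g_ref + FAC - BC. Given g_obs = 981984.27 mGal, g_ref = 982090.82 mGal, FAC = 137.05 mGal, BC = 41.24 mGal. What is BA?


BA = g_obs - g_ref + FAC - BC
= 981984.27 - 982090.82 + 137.05 - 41.24
= -10.74 mGal

-10.74


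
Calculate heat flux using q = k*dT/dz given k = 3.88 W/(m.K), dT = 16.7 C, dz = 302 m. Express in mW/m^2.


q = k * dT / dz * 1000
= 3.88 * 16.7 / 302 * 1000
= 0.214556 * 1000
= 214.5563 mW/m^2

214.5563


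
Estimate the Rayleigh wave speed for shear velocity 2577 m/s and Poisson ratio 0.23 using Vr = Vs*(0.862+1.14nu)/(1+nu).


Numerator factor = 0.862 + 1.14*0.23 = 1.1242
Denominator = 1 + 0.23 = 1.23
Vr = 2577 * 1.1242 / 1.23 = 2355.34 m/s

2355.34


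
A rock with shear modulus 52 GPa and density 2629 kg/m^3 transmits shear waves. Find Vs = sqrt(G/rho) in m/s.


Convert G to Pa: G = 52e9 Pa
Compute G/rho = 52e9 / 2629 = 19779383.7961
Vs = sqrt(19779383.7961) = 4447.4 m/s

4447.4


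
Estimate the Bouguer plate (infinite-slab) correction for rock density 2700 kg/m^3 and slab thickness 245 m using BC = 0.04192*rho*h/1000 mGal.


BC = 0.04192 * rho * h / 1000
= 0.04192 * 2700 * 245 / 1000
= 27.7301 mGal

27.7301


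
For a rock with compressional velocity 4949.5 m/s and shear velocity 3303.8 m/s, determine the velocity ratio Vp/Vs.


Vp/Vs = 4949.5 / 3303.8
= 1.4981

1.4981


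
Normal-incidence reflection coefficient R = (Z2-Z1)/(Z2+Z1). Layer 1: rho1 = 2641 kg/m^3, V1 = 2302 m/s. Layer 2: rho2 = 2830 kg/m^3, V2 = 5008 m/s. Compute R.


Z1 = 2641 * 2302 = 6079582
Z2 = 2830 * 5008 = 14172640
R = (14172640 - 6079582) / (14172640 + 6079582) = 8093058 / 20252222 = 0.3996

0.3996


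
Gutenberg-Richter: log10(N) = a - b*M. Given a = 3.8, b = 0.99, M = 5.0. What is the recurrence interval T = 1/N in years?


log10(N) = 3.8 - 0.99*5.0 = -1.15
N = 10^-1.15 = 0.070795
T = 1/N = 1/0.070795 = 14.1254 years

14.1254


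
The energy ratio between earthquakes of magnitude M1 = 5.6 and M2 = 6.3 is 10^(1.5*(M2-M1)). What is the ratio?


M2 - M1 = 6.3 - 5.6 = 0.7
1.5 * 0.7 = 1.05
ratio = 10^1.05 = 11.22

11.22


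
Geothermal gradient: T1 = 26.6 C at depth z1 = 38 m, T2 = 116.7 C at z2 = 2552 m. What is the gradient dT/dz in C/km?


dT = 116.7 - 26.6 = 90.1 C
dz = 2552 - 38 = 2514 m
gradient = dT/dz * 1000 = 90.1/2514 * 1000 = 35.8393 C/km

35.8393


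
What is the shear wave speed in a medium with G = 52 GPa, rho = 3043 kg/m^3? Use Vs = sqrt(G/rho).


Convert G to Pa: G = 52e9 Pa
Compute G/rho = 52e9 / 3043 = 17088399.6057
Vs = sqrt(17088399.6057) = 4133.81 m/s

4133.81


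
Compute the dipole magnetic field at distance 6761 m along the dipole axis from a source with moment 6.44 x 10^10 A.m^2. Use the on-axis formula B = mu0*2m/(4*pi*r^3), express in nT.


m = 6.44 x 10^10 = 64400000000 A.m^2
2m = 128800000000 A.m^2
r^3 = 6761^3 = 309052889081
B = (4pi*10^-7) * 128800000000 / (4*pi * 309052889081) * 1e9
= 161854.853513 / 3883673143630.28 * 1e9
= 41.6757 nT

41.6757


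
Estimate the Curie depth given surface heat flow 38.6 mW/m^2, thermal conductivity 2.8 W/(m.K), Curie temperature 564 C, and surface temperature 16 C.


T_Curie - T_surf = 564 - 16 = 548 C
Convert q to W/m^2: 38.6 mW/m^2 = 0.0386 W/m^2
d = 548 * 2.8 / 0.0386 = 39751.3 m

39751.3


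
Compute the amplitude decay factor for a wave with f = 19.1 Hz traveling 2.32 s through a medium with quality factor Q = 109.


pi*f*t/Q = pi*19.1*2.32/109 = 1.277158
A/A0 = exp(-1.277158) = 0.278829

0.278829


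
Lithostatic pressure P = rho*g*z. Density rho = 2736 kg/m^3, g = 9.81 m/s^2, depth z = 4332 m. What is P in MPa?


P = rho * g * z / 1e6
= 2736 * 9.81 * 4332 / 1e6
= 116271573.12 / 1e6
= 116.2716 MPa

116.2716


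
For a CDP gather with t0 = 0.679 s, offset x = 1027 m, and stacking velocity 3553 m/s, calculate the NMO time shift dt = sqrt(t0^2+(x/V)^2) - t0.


x/Vnmo = 1027/3553 = 0.289052
(x/Vnmo)^2 = 0.083551
t0^2 = 0.461041
sqrt(0.461041 + 0.083551) = 0.737965
dt = 0.737965 - 0.679 = 0.058965

0.058965


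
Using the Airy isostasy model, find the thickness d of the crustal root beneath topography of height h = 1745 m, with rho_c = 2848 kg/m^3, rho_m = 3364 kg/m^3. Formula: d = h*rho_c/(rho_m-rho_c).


rho_m - rho_c = 3364 - 2848 = 516
d = 1745 * 2848 / 516
= 4969760 / 516
= 9631.32 m

9631.32


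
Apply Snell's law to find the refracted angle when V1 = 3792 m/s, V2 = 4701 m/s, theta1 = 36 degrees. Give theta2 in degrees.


sin(theta1) = sin(36 deg) = 0.587785
sin(theta2) = V2/V1 * sin(theta1) = 4701/3792 * 0.587785 = 0.728686
theta2 = arcsin(0.728686) = 46.7764 degrees

46.7764


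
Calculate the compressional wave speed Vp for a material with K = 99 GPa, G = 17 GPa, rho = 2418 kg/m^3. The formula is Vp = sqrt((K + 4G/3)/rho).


First compute the effective modulus:
K + 4G/3 = 99e9 + 4*17e9/3 = 121666666666.67 Pa
Then divide by density:
121666666666.67 / 2418 = 50317066.4461 Pa/(kg/m^3)
Take the square root:
Vp = sqrt(50317066.4461) = 7093.45 m/s

7093.45


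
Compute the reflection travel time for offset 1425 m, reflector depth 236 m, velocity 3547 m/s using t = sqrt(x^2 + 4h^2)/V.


x^2 + 4h^2 = 1425^2 + 4*236^2 = 2030625 + 222784 = 2253409
sqrt(2253409) = 1501.1359
t = 1501.1359 / 3547 = 0.4232 s

0.4232


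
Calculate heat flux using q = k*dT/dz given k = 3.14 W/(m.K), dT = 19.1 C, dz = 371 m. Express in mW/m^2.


q = k * dT / dz * 1000
= 3.14 * 19.1 / 371 * 1000
= 0.161655 * 1000
= 161.655 mW/m^2

161.655


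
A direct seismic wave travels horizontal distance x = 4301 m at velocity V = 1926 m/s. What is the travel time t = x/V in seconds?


t = x / V
= 4301 / 1926
= 2.2331 s

2.2331


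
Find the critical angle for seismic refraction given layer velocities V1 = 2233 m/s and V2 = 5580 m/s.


V1/V2 = 2233/5580 = 0.400179
theta_c = arcsin(0.400179) = 23.5894 degrees

23.5894


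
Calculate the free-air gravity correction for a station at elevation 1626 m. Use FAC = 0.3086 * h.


FAC = 0.3086 * h
= 0.3086 * 1626
= 501.7836 mGal

501.7836


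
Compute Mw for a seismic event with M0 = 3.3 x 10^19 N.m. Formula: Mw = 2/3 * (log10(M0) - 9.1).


log10(M0) = log10(3.3 x 10^19) = 19.5185
Mw = 2/3 * (19.5185 - 9.1)
= 2/3 * 10.4185
= 6.95

6.95


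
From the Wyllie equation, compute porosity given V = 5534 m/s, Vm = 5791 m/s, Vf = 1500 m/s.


1/V - 1/Vm = 1/5534 - 1/5791 = 8.02e-06
1/Vf - 1/Vm = 1/1500 - 1/5791 = 0.00049398
phi = 8.02e-06 / 0.00049398 = 0.0162

0.0162


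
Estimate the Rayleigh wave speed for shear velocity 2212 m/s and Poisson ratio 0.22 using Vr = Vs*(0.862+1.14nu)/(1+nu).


Numerator factor = 0.862 + 1.14*0.22 = 1.1128
Denominator = 1 + 0.22 = 1.22
Vr = 2212 * 1.1128 / 1.22 = 2017.63 m/s

2017.63


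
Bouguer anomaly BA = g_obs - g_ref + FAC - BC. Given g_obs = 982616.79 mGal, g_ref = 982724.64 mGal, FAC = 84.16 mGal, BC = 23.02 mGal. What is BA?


BA = g_obs - g_ref + FAC - BC
= 982616.79 - 982724.64 + 84.16 - 23.02
= -46.71 mGal

-46.71


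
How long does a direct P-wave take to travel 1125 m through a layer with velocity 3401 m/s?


t = x / V
= 1125 / 3401
= 0.3308 s

0.3308


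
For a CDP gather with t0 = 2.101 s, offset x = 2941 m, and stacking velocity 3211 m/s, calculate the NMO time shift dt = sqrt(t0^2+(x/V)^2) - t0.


x/Vnmo = 2941/3211 = 0.915914
(x/Vnmo)^2 = 0.838899
t0^2 = 4.414201
sqrt(4.414201 + 0.838899) = 2.291964
dt = 2.291964 - 2.101 = 0.190964

0.190964


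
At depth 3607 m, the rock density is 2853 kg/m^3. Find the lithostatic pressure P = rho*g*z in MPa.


P = rho * g * z / 1e6
= 2853 * 9.81 * 3607 / 1e6
= 100952463.51 / 1e6
= 100.9525 MPa

100.9525


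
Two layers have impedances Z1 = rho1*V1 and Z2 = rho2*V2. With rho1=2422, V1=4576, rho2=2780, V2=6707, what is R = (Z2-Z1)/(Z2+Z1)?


Z1 = 2422 * 4576 = 11083072
Z2 = 2780 * 6707 = 18645460
R = (18645460 - 11083072) / (18645460 + 11083072) = 7562388 / 29728532 = 0.2544

0.2544


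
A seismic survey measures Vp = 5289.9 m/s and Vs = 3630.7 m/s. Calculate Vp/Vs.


Vp/Vs = 5289.9 / 3630.7
= 1.457

1.457


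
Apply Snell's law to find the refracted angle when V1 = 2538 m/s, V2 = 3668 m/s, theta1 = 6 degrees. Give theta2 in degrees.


sin(theta1) = sin(6 deg) = 0.104528
sin(theta2) = V2/V1 * sin(theta1) = 3668/2538 * 0.104528 = 0.151068
theta2 = arcsin(0.151068) = 8.6888 degrees

8.6888


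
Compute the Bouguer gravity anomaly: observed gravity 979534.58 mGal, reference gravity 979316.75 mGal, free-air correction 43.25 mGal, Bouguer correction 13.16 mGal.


BA = g_obs - g_ref + FAC - BC
= 979534.58 - 979316.75 + 43.25 - 13.16
= 247.92 mGal

247.92


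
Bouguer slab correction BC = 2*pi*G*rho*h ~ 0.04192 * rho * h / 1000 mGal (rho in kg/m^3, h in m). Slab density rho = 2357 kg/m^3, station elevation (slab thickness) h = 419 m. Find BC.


BC = 0.04192 * rho * h / 1000
= 0.04192 * 2357 * 419 / 1000
= 41.3995 mGal

41.3995


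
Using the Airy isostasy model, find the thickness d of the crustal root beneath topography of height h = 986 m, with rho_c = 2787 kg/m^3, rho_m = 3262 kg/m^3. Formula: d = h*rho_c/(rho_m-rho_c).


rho_m - rho_c = 3262 - 2787 = 475
d = 986 * 2787 / 475
= 2747982 / 475
= 5785.23 m

5785.23


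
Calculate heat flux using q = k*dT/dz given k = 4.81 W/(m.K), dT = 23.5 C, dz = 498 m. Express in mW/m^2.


q = k * dT / dz * 1000
= 4.81 * 23.5 / 498 * 1000
= 0.226978 * 1000
= 226.9779 mW/m^2

226.9779


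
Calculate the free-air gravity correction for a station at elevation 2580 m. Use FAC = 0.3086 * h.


FAC = 0.3086 * h
= 0.3086 * 2580
= 796.188 mGal

796.188


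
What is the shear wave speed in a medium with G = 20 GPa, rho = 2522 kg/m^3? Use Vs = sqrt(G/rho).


Convert G to Pa: G = 20e9 Pa
Compute G/rho = 20e9 / 2522 = 7930214.1158
Vs = sqrt(7930214.1158) = 2816.06 m/s

2816.06


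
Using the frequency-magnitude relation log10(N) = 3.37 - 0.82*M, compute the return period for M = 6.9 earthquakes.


log10(N) = 3.37 - 0.82*6.9 = -2.288
N = 10^-2.288 = 0.005152
T = 1/N = 1/0.005152 = 194.0886 years

194.0886


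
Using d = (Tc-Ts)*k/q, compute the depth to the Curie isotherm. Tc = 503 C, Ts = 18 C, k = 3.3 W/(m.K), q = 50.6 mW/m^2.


T_Curie - T_surf = 503 - 18 = 485 C
Convert q to W/m^2: 50.6 mW/m^2 = 0.0506 W/m^2
d = 485 * 3.3 / 0.0506 = 31630.43 m

31630.43


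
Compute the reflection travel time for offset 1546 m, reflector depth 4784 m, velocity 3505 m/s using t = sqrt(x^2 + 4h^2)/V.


x^2 + 4h^2 = 1546^2 + 4*4784^2 = 2390116 + 91546624 = 93936740
sqrt(93936740) = 9692.0968
t = 9692.0968 / 3505 = 2.7652 s

2.7652


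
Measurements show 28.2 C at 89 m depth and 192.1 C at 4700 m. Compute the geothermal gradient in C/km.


dT = 192.1 - 28.2 = 163.9 C
dz = 4700 - 89 = 4611 m
gradient = dT/dz * 1000 = 163.9/4611 * 1000 = 35.5454 C/km

35.5454


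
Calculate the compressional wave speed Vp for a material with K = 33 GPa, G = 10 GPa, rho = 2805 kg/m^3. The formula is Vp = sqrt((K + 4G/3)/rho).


First compute the effective modulus:
K + 4G/3 = 33e9 + 4*10e9/3 = 46333333333.33 Pa
Then divide by density:
46333333333.33 / 2805 = 16518122.4005 Pa/(kg/m^3)
Take the square root:
Vp = sqrt(16518122.4005) = 4064.25 m/s

4064.25


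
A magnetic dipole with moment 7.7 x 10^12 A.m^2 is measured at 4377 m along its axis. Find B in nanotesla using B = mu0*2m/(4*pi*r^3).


m = 7.7 x 10^12 = 7700000000000 A.m^2
2m = 15400000000000 A.m^2
r^3 = 4377^3 = 83855130633
B = (4pi*10^-7) * 15400000000000 / (4*pi * 83855130633) * 1e9
= 19352210.746113 / 1053754649449.78 * 1e9
= 18365.0063 nT

18365.0063


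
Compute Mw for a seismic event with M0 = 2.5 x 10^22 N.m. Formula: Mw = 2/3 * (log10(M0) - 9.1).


log10(M0) = log10(2.5 x 10^22) = 22.3979
Mw = 2/3 * (22.3979 - 9.1)
= 2/3 * 13.2979
= 8.87

8.87


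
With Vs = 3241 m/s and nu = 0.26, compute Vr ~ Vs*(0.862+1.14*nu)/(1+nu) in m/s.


Numerator factor = 0.862 + 1.14*0.26 = 1.1584
Denominator = 1 + 0.26 = 1.26
Vr = 3241 * 1.1584 / 1.26 = 2979.66 m/s

2979.66


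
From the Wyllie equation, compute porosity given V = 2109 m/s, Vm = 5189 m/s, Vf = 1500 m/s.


1/V - 1/Vm = 1/2109 - 1/5189 = 0.00028144
1/Vf - 1/Vm = 1/1500 - 1/5189 = 0.00047395
phi = 0.00028144 / 0.00047395 = 0.5938

0.5938


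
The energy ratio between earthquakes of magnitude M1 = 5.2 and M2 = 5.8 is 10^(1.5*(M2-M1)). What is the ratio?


M2 - M1 = 5.8 - 5.2 = 0.6
1.5 * 0.6 = 0.9
ratio = 10^0.9 = 7.94

7.94


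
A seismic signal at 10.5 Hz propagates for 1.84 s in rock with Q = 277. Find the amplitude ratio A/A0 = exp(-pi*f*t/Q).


pi*f*t/Q = pi*10.5*1.84/277 = 0.219118
A/A0 = exp(-0.219118) = 0.803227

0.803227


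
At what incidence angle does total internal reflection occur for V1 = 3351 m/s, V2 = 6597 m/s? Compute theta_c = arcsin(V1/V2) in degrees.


V1/V2 = 3351/6597 = 0.507958
theta_c = arcsin(0.507958) = 30.5279 degrees

30.5279


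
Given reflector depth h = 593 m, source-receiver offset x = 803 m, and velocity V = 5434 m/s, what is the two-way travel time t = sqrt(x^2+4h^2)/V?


x^2 + 4h^2 = 803^2 + 4*593^2 = 644809 + 1406596 = 2051405
sqrt(2051405) = 1432.2727
t = 1432.2727 / 5434 = 0.2636 s

0.2636


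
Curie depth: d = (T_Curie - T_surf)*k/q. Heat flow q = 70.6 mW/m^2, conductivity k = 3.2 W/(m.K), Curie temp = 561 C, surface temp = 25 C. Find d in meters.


T_Curie - T_surf = 561 - 25 = 536 C
Convert q to W/m^2: 70.6 mW/m^2 = 0.0706 W/m^2
d = 536 * 3.2 / 0.0706 = 24294.62 m

24294.62


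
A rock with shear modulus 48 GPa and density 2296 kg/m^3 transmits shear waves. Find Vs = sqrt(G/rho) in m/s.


Convert G to Pa: G = 48e9 Pa
Compute G/rho = 48e9 / 2296 = 20905923.3449
Vs = sqrt(20905923.3449) = 4572.3 m/s

4572.3


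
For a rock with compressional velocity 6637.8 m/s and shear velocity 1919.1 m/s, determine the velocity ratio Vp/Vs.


Vp/Vs = 6637.8 / 1919.1
= 3.4588

3.4588


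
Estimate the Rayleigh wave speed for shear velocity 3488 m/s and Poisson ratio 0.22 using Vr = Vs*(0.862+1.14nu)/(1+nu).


Numerator factor = 0.862 + 1.14*0.22 = 1.1128
Denominator = 1 + 0.22 = 1.22
Vr = 3488 * 1.1128 / 1.22 = 3181.51 m/s

3181.51


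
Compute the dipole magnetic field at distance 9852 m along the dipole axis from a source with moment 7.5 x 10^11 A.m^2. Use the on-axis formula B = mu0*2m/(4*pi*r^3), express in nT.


m = 7.5 x 10^11 = 750000000000 A.m^2
2m = 1500000000000 A.m^2
r^3 = 9852^3 = 956253878208
B = (4pi*10^-7) * 1500000000000 / (4*pi * 956253878208) * 1e9
= 1884955.592154 / 12016640634980.01 * 1e9
= 156.8621 nT

156.8621


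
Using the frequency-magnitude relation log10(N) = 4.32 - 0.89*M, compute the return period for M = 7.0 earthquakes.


log10(N) = 4.32 - 0.89*7.0 = -1.91
N = 10^-1.91 = 0.012303
T = 1/N = 1/0.012303 = 81.2831 years

81.2831


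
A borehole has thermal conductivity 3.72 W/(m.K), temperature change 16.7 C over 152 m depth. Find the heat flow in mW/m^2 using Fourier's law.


q = k * dT / dz * 1000
= 3.72 * 16.7 / 152 * 1000
= 0.408711 * 1000
= 408.7105 mW/m^2

408.7105


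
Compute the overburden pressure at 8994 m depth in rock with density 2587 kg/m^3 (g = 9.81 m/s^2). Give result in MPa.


P = rho * g * z / 1e6
= 2587 * 9.81 * 8994 / 1e6
= 228253959.18 / 1e6
= 228.254 MPa

228.254


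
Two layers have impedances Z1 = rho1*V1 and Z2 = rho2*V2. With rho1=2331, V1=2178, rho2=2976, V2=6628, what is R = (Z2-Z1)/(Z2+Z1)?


Z1 = 2331 * 2178 = 5076918
Z2 = 2976 * 6628 = 19724928
R = (19724928 - 5076918) / (19724928 + 5076918) = 14648010 / 24801846 = 0.5906

0.5906


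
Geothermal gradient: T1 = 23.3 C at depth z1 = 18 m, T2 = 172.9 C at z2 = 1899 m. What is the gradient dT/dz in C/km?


dT = 172.9 - 23.3 = 149.6 C
dz = 1899 - 18 = 1881 m
gradient = dT/dz * 1000 = 149.6/1881 * 1000 = 79.5322 C/km

79.5322


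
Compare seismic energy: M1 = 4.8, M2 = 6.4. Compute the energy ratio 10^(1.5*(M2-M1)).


M2 - M1 = 6.4 - 4.8 = 1.6
1.5 * 1.6 = 2.4
ratio = 10^2.4 = 251.19

251.19


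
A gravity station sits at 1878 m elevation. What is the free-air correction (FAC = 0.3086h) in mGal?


FAC = 0.3086 * h
= 0.3086 * 1878
= 579.5508 mGal

579.5508


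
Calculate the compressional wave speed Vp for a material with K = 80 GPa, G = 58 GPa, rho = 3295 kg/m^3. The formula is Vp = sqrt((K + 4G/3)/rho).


First compute the effective modulus:
K + 4G/3 = 80e9 + 4*58e9/3 = 157333333333.33 Pa
Then divide by density:
157333333333.33 / 3295 = 47749114.8204 Pa/(kg/m^3)
Take the square root:
Vp = sqrt(47749114.8204) = 6910.07 m/s

6910.07


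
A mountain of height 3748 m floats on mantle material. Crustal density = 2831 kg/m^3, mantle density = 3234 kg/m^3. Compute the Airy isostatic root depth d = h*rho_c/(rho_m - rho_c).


rho_m - rho_c = 3234 - 2831 = 403
d = 3748 * 2831 / 403
= 10610588 / 403
= 26329.0 m

26329.0


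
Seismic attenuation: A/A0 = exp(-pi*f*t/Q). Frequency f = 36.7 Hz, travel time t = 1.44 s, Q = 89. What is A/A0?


pi*f*t/Q = pi*36.7*1.44/89 = 1.865471
A/A0 = exp(-1.865471) = 0.154823

0.154823


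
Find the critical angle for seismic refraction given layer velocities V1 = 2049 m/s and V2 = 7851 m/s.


V1/V2 = 2049/7851 = 0.260986
theta_c = arcsin(0.260986) = 15.1286 degrees

15.1286


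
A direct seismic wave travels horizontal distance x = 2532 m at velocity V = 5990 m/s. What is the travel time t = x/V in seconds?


t = x / V
= 2532 / 5990
= 0.4227 s

0.4227


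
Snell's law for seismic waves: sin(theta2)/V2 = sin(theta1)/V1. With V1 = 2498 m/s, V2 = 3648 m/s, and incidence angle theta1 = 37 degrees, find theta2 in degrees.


sin(theta1) = sin(37 deg) = 0.601815
sin(theta2) = V2/V1 * sin(theta1) = 3648/2498 * 0.601815 = 0.878872
theta2 = arcsin(0.878872) = 61.5065 degrees

61.5065


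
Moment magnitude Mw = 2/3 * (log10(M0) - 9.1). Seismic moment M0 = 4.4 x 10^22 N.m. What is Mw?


log10(M0) = log10(4.4 x 10^22) = 22.6435
Mw = 2/3 * (22.6435 - 9.1)
= 2/3 * 13.5435
= 9.03

9.03


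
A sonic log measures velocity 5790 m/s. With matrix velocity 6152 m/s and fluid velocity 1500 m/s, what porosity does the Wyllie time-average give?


1/V - 1/Vm = 1/5790 - 1/6152 = 1.016e-05
1/Vf - 1/Vm = 1/1500 - 1/6152 = 0.00050412
phi = 1.016e-05 / 0.00050412 = 0.0202

0.0202


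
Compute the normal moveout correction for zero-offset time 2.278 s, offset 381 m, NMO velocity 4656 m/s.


x/Vnmo = 381/4656 = 0.08183
(x/Vnmo)^2 = 0.006696
t0^2 = 5.189284
sqrt(5.189284 + 0.006696) = 2.279469
dt = 2.279469 - 2.278 = 0.001469

0.001469


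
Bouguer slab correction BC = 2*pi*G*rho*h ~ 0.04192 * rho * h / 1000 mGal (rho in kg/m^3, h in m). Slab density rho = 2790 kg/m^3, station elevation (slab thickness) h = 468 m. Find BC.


BC = 0.04192 * rho * h / 1000
= 0.04192 * 2790 * 468 / 1000
= 54.7358 mGal

54.7358


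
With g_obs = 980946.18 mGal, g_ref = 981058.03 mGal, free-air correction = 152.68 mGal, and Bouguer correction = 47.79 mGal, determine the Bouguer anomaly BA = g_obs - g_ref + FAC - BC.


BA = g_obs - g_ref + FAC - BC
= 980946.18 - 981058.03 + 152.68 - 47.79
= -6.96 mGal

-6.96


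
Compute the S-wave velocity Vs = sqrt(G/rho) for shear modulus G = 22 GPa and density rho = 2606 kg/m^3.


Convert G to Pa: G = 22e9 Pa
Compute G/rho = 22e9 / 2606 = 8442056.792
Vs = sqrt(8442056.792) = 2905.52 m/s

2905.52


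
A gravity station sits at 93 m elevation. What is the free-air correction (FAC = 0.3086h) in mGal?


FAC = 0.3086 * h
= 0.3086 * 93
= 28.6998 mGal

28.6998


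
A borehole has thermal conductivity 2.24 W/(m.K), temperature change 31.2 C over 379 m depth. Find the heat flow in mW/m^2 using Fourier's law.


q = k * dT / dz * 1000
= 2.24 * 31.2 / 379 * 1000
= 0.184401 * 1000
= 184.4011 mW/m^2

184.4011


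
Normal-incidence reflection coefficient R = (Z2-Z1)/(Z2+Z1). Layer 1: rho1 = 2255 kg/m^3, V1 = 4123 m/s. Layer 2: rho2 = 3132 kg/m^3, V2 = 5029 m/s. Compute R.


Z1 = 2255 * 4123 = 9297365
Z2 = 3132 * 5029 = 15750828
R = (15750828 - 9297365) / (15750828 + 9297365) = 6453463 / 25048193 = 0.2576

0.2576


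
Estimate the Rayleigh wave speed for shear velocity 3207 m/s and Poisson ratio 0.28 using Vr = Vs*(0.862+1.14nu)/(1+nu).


Numerator factor = 0.862 + 1.14*0.28 = 1.1812
Denominator = 1 + 0.28 = 1.28
Vr = 3207 * 1.1812 / 1.28 = 2959.46 m/s

2959.46


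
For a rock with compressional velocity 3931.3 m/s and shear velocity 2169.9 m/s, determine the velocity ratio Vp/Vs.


Vp/Vs = 3931.3 / 2169.9
= 1.8117

1.8117


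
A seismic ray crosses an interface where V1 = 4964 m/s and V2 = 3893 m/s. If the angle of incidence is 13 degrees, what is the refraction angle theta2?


sin(theta1) = sin(13 deg) = 0.224951
sin(theta2) = V2/V1 * sin(theta1) = 3893/4964 * 0.224951 = 0.176417
theta2 = arcsin(0.176417) = 10.1611 degrees

10.1611


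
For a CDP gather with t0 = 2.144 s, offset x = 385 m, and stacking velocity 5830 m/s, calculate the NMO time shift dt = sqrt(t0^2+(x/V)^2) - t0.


x/Vnmo = 385/5830 = 0.066038
(x/Vnmo)^2 = 0.004361
t0^2 = 4.596736
sqrt(4.596736 + 0.004361) = 2.145017
dt = 2.145017 - 2.144 = 0.001017

0.001017


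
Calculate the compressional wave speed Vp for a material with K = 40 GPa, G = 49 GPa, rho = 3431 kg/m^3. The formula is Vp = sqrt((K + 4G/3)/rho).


First compute the effective modulus:
K + 4G/3 = 40e9 + 4*49e9/3 = 105333333333.33 Pa
Then divide by density:
105333333333.33 / 3431 = 30700476.0517 Pa/(kg/m^3)
Take the square root:
Vp = sqrt(30700476.0517) = 5540.8 m/s

5540.8


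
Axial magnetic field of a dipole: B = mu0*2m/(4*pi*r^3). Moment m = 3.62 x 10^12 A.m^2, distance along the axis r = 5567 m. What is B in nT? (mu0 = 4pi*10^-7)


m = 3.62 x 10^12 = 3620000000000 A.m^2
2m = 7240000000000 A.m^2
r^3 = 5567^3 = 172529619263
B = (4pi*10^-7) * 7240000000000 / (4*pi * 172529619263) * 1e9
= 9098052.324796 / 2168071137613.14 * 1e9
= 4196.3809 nT

4196.3809


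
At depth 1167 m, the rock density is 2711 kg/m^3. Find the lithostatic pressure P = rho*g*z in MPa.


P = rho * g * z / 1e6
= 2711 * 9.81 * 1167 / 1e6
= 31036259.97 / 1e6
= 31.0363 MPa

31.0363


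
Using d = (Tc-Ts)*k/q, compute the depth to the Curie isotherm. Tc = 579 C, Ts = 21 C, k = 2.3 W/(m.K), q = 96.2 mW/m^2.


T_Curie - T_surf = 579 - 21 = 558 C
Convert q to W/m^2: 96.2 mW/m^2 = 0.0962 W/m^2
d = 558 * 2.3 / 0.0962 = 13340.96 m

13340.96


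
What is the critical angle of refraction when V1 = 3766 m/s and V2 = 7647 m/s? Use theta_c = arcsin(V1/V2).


V1/V2 = 3766/7647 = 0.492481
theta_c = arcsin(0.492481) = 29.5038 degrees

29.5038


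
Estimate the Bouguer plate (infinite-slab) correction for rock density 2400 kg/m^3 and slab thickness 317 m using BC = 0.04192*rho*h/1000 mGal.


BC = 0.04192 * rho * h / 1000
= 0.04192 * 2400 * 317 / 1000
= 31.8927 mGal

31.8927


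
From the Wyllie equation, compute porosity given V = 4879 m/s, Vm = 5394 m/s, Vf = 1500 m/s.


1/V - 1/Vm = 1/4879 - 1/5394 = 1.957e-05
1/Vf - 1/Vm = 1/1500 - 1/5394 = 0.00048128
phi = 1.957e-05 / 0.00048128 = 0.0407

0.0407


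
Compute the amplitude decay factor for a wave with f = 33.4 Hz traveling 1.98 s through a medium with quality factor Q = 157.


pi*f*t/Q = pi*33.4*1.98/157 = 1.323311
A/A0 = exp(-1.323311) = 0.266252

0.266252


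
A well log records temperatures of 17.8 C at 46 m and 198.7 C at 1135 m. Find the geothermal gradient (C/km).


dT = 198.7 - 17.8 = 180.9 C
dz = 1135 - 46 = 1089 m
gradient = dT/dz * 1000 = 180.9/1089 * 1000 = 166.1157 C/km

166.1157


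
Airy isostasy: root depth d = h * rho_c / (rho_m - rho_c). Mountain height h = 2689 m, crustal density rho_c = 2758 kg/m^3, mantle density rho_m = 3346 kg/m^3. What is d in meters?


rho_m - rho_c = 3346 - 2758 = 588
d = 2689 * 2758 / 588
= 7416262 / 588
= 12612.69 m

12612.69


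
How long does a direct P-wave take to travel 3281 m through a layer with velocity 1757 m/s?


t = x / V
= 3281 / 1757
= 1.8674 s

1.8674


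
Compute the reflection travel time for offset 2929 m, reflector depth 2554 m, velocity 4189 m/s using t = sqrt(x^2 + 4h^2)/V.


x^2 + 4h^2 = 2929^2 + 4*2554^2 = 8579041 + 26091664 = 34670705
sqrt(34670705) = 5888.1835
t = 5888.1835 / 4189 = 1.4056 s

1.4056


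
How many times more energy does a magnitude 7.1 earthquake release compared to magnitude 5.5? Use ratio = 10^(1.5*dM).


M2 - M1 = 7.1 - 5.5 = 1.6
1.5 * 1.6 = 2.4
ratio = 10^2.4 = 251.19

251.19


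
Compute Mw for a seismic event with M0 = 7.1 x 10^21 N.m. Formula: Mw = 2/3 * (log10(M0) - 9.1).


log10(M0) = log10(7.1 x 10^21) = 21.8513
Mw = 2/3 * (21.8513 - 9.1)
= 2/3 * 12.7513
= 8.5

8.5


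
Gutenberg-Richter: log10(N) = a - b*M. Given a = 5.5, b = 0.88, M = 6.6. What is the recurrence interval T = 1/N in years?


log10(N) = 5.5 - 0.88*6.6 = -0.308
N = 10^-0.308 = 0.49204
T = 1/N = 1/0.49204 = 2.0324 years

2.0324


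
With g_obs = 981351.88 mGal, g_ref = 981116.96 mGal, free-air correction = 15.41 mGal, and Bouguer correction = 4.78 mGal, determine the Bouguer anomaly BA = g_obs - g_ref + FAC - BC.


BA = g_obs - g_ref + FAC - BC
= 981351.88 - 981116.96 + 15.41 - 4.78
= 245.55 mGal

245.55


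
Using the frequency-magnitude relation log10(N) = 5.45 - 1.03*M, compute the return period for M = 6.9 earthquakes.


log10(N) = 5.45 - 1.03*6.9 = -1.657
N = 10^-1.657 = 0.022029
T = 1/N = 1/0.022029 = 45.3942 years

45.3942


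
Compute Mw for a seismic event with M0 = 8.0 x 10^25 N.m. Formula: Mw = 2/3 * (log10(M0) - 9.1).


log10(M0) = log10(8.0 x 10^25) = 25.9031
Mw = 2/3 * (25.9031 - 9.1)
= 2/3 * 16.8031
= 11.2

11.2


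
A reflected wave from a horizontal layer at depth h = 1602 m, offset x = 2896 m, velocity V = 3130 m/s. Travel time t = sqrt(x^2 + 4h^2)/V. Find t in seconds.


x^2 + 4h^2 = 2896^2 + 4*1602^2 = 8386816 + 10265616 = 18652432
sqrt(18652432) = 4318.8461
t = 4318.8461 / 3130 = 1.3798 s

1.3798


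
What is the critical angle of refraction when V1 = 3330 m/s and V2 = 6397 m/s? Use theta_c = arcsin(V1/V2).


V1/V2 = 3330/6397 = 0.520557
theta_c = arcsin(0.520557) = 31.3696 degrees

31.3696


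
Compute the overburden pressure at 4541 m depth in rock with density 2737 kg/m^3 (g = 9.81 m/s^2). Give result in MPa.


P = rho * g * z / 1e6
= 2737 * 9.81 * 4541 / 1e6
= 121925713.77 / 1e6
= 121.9257 MPa

121.9257


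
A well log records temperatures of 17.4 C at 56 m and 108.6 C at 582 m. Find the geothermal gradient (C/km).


dT = 108.6 - 17.4 = 91.2 C
dz = 582 - 56 = 526 m
gradient = dT/dz * 1000 = 91.2/526 * 1000 = 173.384 C/km

173.384


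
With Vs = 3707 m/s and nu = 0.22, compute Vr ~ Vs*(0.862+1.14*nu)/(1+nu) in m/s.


Numerator factor = 0.862 + 1.14*0.22 = 1.1128
Denominator = 1 + 0.22 = 1.22
Vr = 3707 * 1.1128 / 1.22 = 3381.27 m/s

3381.27


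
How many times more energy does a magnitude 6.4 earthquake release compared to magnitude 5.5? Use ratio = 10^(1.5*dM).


M2 - M1 = 6.4 - 5.5 = 0.9
1.5 * 0.9 = 1.35
ratio = 10^1.35 = 22.39

22.39


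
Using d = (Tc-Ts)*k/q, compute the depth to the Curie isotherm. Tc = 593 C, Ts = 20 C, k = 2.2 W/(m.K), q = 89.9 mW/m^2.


T_Curie - T_surf = 593 - 20 = 573 C
Convert q to W/m^2: 89.9 mW/m^2 = 0.0899 W/m^2
d = 573 * 2.2 / 0.0899 = 14022.25 m

14022.25
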